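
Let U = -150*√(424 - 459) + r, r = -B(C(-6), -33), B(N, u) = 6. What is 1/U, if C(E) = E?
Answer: I/(6*(-I + 25*√35)) ≈ -7.6187e-6 + 0.0011268*I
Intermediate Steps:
r = -6 (r = -1*6 = -6)
U = -6 - 150*I*√35 (U = -150*√(424 - 459) - 6 = -150*I*√35 - 6 = -6 - 150*I*√35 ≈ -6.0 - 887.41*I)
1/U = 1/(-6 - 150*I*√35)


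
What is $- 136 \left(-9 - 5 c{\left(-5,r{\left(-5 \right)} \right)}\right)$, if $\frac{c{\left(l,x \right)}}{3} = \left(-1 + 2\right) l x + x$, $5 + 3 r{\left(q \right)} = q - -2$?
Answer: $22984$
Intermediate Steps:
$r{\left(q \right)} = -1 + \frac{q}{3}$ ($r{\left(q \right)} = - \frac{5}{3} + \frac{q - -2}{3} = - \frac{5}{3} + \frac{q + 2}{3} = - \frac{5}{3} + \frac{2 + q}{3} = - \frac{5}{3} + \left(\frac{2}{3} + \frac{q}{3}\right) = -1 + \frac{q}{3}$)
$c{\left(l,x \right)} = 3 x + 3 l x$ ($c{\left(l,x \right)} = 3 \left(\left(-1 + 2\right) l x + x\right) = 3 \left(1 l x + x\right) = 3 \left(l x + x\right) = 3 \left(x + l x\right) = 3 x + 3 l x$)
$- 136 \left(-9 - 5 c{\left(-5,r{\left(-5 \right)} \right)}\right) = - 136 \left(-9 - 5 \cdot 3 \left(-1 + \frac{1}{3} \left(-5\right)\right) \left(1 - 5\right)\right) = - 136 \left(-9 - 5 \cdot 3 \left(-1 - \frac{5}{3}\right) \left(-4\right)\right) = - 136 \left(-9 - 5 \cdot 3 \left(- \frac{8}{3}\right) \left(-4\right)\right) = - 136 \left(-9 - 160\right) = \left(-136\right) \left(-169\right) = 22984$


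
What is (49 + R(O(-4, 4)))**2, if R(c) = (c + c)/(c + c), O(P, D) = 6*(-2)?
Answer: 2500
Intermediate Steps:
O(P, D) = -12
R(c) = 1 (R(c) = (2*c)/((2*c)) = (2*c)*(1/(2*c)) = 1)
(49 + R(O(-4, 4)))**2 = (49 + 1)**2 = 50**2 = 2500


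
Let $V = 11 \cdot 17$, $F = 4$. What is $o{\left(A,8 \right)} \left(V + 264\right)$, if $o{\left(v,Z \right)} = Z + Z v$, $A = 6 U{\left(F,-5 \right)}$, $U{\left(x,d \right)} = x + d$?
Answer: $-18040$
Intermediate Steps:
$U{\left(x,d \right)} = d + x$
$A = -6$ ($A = 6 \left(-5 + 4\right) = 6 \left(-1\right) = -6$)
$V = 187$
$o{\left(A,8 \right)} \left(V + 264\right) = 8 \left(1 - 6\right) \left(187 + 264\right) = 8 \left(-5\right) 451 = \left(-40\right) 451 = -18040$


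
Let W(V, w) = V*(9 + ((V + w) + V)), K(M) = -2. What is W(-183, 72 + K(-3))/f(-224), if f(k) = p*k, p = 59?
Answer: -7503/1888 ≈ -3.9740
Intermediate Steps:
f(k) = 59*k
W(V, w) = V*(9 + w + 2*V) (W(V, w) = V*(9 + (w + 2*V)) = V*(9 + w + 2*V))
W(-183, 72 + K(-3))/f(-224) = (-183*(9 + (72 - 2) + 2*(-183)))/((59*(-224))) = -183*(9 + 70 - 366)/(-13216) = -183*(-287)*(-1/13216) = 52521*(-1/13216) = -7503/1888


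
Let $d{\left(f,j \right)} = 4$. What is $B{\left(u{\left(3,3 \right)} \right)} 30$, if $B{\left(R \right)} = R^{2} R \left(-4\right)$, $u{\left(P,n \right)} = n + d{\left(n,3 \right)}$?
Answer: $-41160$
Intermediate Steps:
$u{\left(P,n \right)} = 4 + n$ ($u{\left(P,n \right)} = n + 4 = 4 + n$)
$B{\left(R \right)} = - 4 R^{3}$ ($B{\left(R \right)} = R^{3} \left(-4\right) = - 4 R^{3}$)
$B{\left(u{\left(3,3 \right)} \right)} 30 = - 4 \left(4 + 3\right)^{3} \cdot 30 = - 4 \cdot 7^{3} \cdot 30 = \left(-4\right) 343 \cdot 30 = \left(-1372\right) 30 = -41160$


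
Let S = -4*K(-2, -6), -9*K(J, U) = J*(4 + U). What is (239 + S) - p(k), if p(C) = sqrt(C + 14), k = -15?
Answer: 2167/9 - I ≈ 240.78 - 1.0*I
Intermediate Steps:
K(J, U) = -J*(4 + U)/9
p(C) = sqrt(14 + C)
S = 16/9 (S = -(-4)*(-2)*(4 - 6)/9 = -(-4)*(-2)*(-2)/9 = -4*(-4/9) = 16/9 ≈ 1.7778)
(239 + S) - p(k) = (239 + 16/9) - sqrt(14 - 15) = 2167/9 - sqrt(-1) = 2167/9 - I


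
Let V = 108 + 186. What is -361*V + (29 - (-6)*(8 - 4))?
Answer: -106081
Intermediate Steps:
V = 294
-361*V + (29 - (-6)*(8 - 4)) = -361*294 + (29 - (-6)*(8 - 4)) = -106134 + (29 - (-6)*4) = -106134 + (29 - 1*(-24)) = -106134 + (29 + 24) = -106134 + 53 = -106081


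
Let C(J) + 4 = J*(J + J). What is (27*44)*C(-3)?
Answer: 16632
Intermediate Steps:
C(J) = -4 + 2*J**2 (C(J) = -4 + J*(J + J) = -4 + J*(2*J) = -4 + 2*J**2)
(27*44)*C(-3) = (27*44)*(-4 + 2*(-3)**2) = 1188*(-4 + 2*9) = 1188*(-4 + 18) = 1188*14 = 16632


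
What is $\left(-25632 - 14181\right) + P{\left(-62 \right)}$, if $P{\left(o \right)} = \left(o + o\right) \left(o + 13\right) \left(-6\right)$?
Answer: $-76269$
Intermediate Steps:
$P{\left(o \right)} = - 12 o \left(13 + o\right)$ ($P{\left(o \right)} = 2 o \left(13 + o\right) \left(-6\right) = - 12 o \left(13 + o\right)$)
$\left(-25632 - 14181\right) + P{\left(-62 \right)} = \left(-25632 - 14181\right) - - 744 \left(13 - 62\right) = -39813 - \left(-744\right) \left(-49\right) = -39813 - 36456 = -76269$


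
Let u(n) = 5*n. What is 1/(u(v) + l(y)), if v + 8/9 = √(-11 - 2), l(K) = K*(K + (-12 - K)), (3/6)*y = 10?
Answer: -792/194653 - 81*I*√13/973265 ≈ -0.0040688 - 0.00030007*I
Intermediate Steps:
y = 20 (y = 2*10 = 20)
l(K) = -12*K (l(K) = K*(-12) = -12*K)
v = -8/9 + I*√13 (v = -8/9 + √(-11 - 2) = -8/9 + √(-13) = -8/9 + I*√13 ≈ -0.88889 + 3.6056*I)
1/(u(v) + l(y)) = 1/(5*(-8/9 + I*√13) - 12*20) = 1/((-40/9 + 5*I*√13) - 240) = 1/(-2200/9 + 5*I*√13)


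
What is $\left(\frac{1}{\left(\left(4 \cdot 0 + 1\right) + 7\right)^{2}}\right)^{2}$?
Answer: $\frac{1}{4096} \approx 0.00024414$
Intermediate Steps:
$\left(\frac{1}{\left(\left(4 \cdot 0 + 1\right) + 7\right)^{2}}\right)^{2} = \left(\frac{1}{\left(\left(0 + 1\right) + 7\right)^{2}}\right)^{2} = \left(\frac{1}{\left(1 + 7\right)^{2}}\right)^{2} = \left(\frac{1}{8^{2}}\right)^{2} = \left(\frac{1}{64}\right)^{2} = \frac{1}{4096}$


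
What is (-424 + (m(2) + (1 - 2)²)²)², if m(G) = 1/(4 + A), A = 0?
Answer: 45684081/256 ≈ 1.7845e+5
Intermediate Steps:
m(G) = ¼ (m(G) = 1/(4 + 0) = 1/4 = ¼)
(-424 + (m(2) + (1 - 2)²)²)² = (-424 + (¼ + (1 - 2)²)²)² = (-424 + (¼ + (-1)²)²)² = (-424 + (¼ + 1)²)² = (-424 + (5/4)²)² = (-424 + 25/16)² = (-6759/16)² = 45684081/256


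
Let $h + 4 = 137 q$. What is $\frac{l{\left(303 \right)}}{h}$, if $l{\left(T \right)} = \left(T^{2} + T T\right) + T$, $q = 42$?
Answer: $\frac{183921}{5750} \approx 31.986$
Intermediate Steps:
$l{\left(T \right)} = T + 2 T^{2}$ ($l{\left(T \right)} = \left(T^{2} + T^{2}\right) + T = 2 T^{2} + T = T + 2 T^{2}$)
$h = 5750$ ($h = -4 + 137 \cdot 42 = -4 + 5754 = 5750$)
$\frac{l{\left(303 \right)}}{h} = \frac{303 \left(1 + 2 \cdot 303\right)}{5750} = 303 \left(1 + 606\right) \frac{1}{5750} = 303 \cdot 607 \cdot \frac{1}{5750} = 183921 \cdot \frac{1}{5750} = \frac{183921}{5750}$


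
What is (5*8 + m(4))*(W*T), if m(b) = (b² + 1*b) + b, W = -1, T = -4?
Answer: 256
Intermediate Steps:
m(b) = b² + 2*b (m(b) = (b² + b) + b = (b + b²) + b = b² + 2*b)
(5*8 + m(4))*(W*T) = (5*8 + 4*(2 + 4))*(-1*(-4)) = (40 + 4*6)*4 = (40 + 24)*4 = 64*4 = 256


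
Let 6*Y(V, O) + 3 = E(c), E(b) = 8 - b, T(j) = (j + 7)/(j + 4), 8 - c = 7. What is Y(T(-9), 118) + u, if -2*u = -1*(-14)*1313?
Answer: -27571/3 ≈ -9190.3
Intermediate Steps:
c = 1 (c = 8 - 1*7 = 8 - 7 = 1)
T(j) = (7 + j)/(4 + j)
Y(V, O) = ⅔ (Y(V, O) = -½ + (8 - 1*1)/6 = -½ + (8 - 1)/6 = -½ + (⅙)*7 = -½ + 7/6 = ⅔)
u = -9191 (u = -(-1*(-14))*1313/2 = -7*1313 = -½*18382 = -9191)
Y(T(-9), 118) + u = ⅔ - 9191 = -27571/3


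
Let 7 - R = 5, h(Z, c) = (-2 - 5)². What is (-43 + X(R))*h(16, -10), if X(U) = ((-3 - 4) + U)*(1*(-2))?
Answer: -1617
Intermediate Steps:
h(Z, c) = 49 (h(Z, c) = (-7)² = 49)
R = 2 (R = 7 - 1*5 = 7 - 5 = 2)
X(U) = 14 - 2*U (X(U) = (-7 + U)*(-2) = 14 - 2*U)
(-43 + X(R))*h(16, -10) = (-43 + (14 - 2*2))*49 = (-43 + (14 - 4))*49 = (-43 + 10)*49 = -33*49 = -1617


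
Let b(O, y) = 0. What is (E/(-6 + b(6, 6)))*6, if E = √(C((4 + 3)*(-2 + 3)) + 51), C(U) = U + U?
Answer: -√65 ≈ -8.0623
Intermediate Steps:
C(U) = 2*U
E = √65 (E = √(2*((4 + 3)*(-2 + 3)) + 51) = √(2*(7*1) + 51) = √(2*7 + 51) = √(14 + 51) = √65 ≈ 8.0623)
(E/(-6 + b(6, 6)))*6 = (√65/(-6 + 0))*6 = (√65/(-6))*6 = (√65*(-⅙))*6 = -√65/6*6 = -√65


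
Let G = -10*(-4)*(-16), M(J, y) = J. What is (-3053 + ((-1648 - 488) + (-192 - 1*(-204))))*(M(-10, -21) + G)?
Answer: 3365050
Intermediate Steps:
G = -640 (G = 40*(-16) = -640)
(-3053 + ((-1648 - 488) + (-192 - 1*(-204))))*(M(-10, -21) + G) = (-3053 + ((-1648 - 488) + (-192 - 1*(-204))))*(-10 - 640) = (-3053 + (-2136 + (-192 + 204)))*(-650) = (-3053 + (-2136 + 12))*(-650) = (-3053 - 2124)*(-650) = -5177*(-650) = 3365050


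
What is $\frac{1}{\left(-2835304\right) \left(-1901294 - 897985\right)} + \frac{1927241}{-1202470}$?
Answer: $- \frac{7648069877530085593}{4771886124067682760} \approx -1.6027$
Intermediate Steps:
$\frac{1}{\left(-2835304\right) \left(-1901294 - 897985\right)} + \frac{1927241}{-1202470} = - \frac{1}{2835304 \left(-2799279\right)} + 1927241 \left(- \frac{1}{1202470}\right) = \left(- \frac{1}{2835304}\right) \left(- \frac{1}{2799279}\right) - \frac{1927241}{1202470} = \frac{1}{7936806945816} - \frac{1927241}{1202470} = - \frac{7648069877530085593}{4771886124067682760}$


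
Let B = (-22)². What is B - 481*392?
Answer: -188068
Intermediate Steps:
B = 484
B - 481*392 = 484 - 481*392 = 484 - 188552 = -188068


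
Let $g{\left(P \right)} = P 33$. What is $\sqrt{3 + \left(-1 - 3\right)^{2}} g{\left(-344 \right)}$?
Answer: $- 11352 \sqrt{19} \approx -49482.0$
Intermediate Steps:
$g{\left(P \right)} = 33 P$
$\sqrt{3 + \left(-1 - 3\right)^{2}} g{\left(-344 \right)} = \sqrt{3 + \left(-1 - 3\right)^{2}} \cdot 33 \left(-344\right) = \sqrt{3 + \left(-4\right)^{2}} \left(-11352\right) = \sqrt{3 + 16} \left(-11352\right) = \sqrt{19} \left(-11352\right) = - 11352 \sqrt{19}$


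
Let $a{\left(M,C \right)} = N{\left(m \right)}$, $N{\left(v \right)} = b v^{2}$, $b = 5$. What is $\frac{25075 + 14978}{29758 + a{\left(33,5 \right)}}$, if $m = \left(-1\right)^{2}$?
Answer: $\frac{13351}{9921} \approx 1.3457$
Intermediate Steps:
$m = 1$
$N{\left(v \right)} = 5 v^{2}$
$a{\left(M,C \right)} = 5$ ($a{\left(M,C \right)} = 5 \cdot 1^{2} = 5 \cdot 1 = 5$)
$\frac{25075 + 14978}{29758 + a{\left(33,5 \right)}} = \frac{25075 + 14978}{29758 + 5} = \frac{40053}{29763} = 40053 \cdot \frac{1}{29763} = \frac{13351}{9921}$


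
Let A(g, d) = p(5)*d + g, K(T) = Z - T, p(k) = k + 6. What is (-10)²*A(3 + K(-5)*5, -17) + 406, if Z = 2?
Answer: -14494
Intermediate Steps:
p(k) = 6 + k
K(T) = 2 - T
A(g, d) = g + 11*d (A(g, d) = (6 + 5)*d + g = 11*d + g = g + 11*d)
(-10)²*A(3 + K(-5)*5, -17) + 406 = (-10)²*((3 + (2 - 1*(-5))*5) + 11*(-17)) + 406 = 100*((3 + (2 + 5)*5) - 187) + 406 = 100*((3 + 7*5) - 187) + 406 = 100*((3 + 35) - 187) + 406 = 100*(38 - 187) + 406 = 100*(-149) + 406 = -14900 + 406 = -14494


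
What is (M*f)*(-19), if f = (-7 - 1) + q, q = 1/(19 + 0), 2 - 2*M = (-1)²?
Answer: 151/2 ≈ 75.500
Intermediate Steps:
M = ½ (M = 1 - ½*(-1)² = 1 - ½*1 = 1 - ½ = ½ ≈ 0.50000)
q = 1/19 ≈ 0.052632
f = -151/19 (f = (-7 - 1) + 1/19 = -8 + 1/19 = -151/19 ≈ -7.9474)
(M*f)*(-19) = ((½)*(-151/19))*(-19) = -151/38*(-19) = 151/2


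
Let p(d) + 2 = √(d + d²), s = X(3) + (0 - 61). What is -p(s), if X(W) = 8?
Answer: 2 - 2*√689 ≈ -50.498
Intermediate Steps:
s = -53 (s = 8 + (0 - 61) = 8 - 61 = -53)
p(d) = -2 + √(d + d²)
-p(s) = -(-2 + √(-53*(1 - 53))) = -(-2 + √(-53*(-52))) = -(-2 + √2756) = -(-2 + 2*√689) = 2 - 2*√689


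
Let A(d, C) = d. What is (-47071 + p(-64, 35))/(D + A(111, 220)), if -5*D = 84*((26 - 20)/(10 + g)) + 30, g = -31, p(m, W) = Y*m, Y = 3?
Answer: -236315/549 ≈ -430.45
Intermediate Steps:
p(m, W) = 3*m
D = -6/5 (D = -(84*((26 - 20)/(10 - 31)) + 30)/5 = -(84*(6/(-21)) + 30)/5 = -(84*(6*(-1/21)) + 30)/5 = -(84*(-2/7) + 30)/5 = -(-24 + 30)/5 = -1/5*6 = -6/5 ≈ -1.2000)
(-47071 + p(-64, 35))/(D + A(111, 220)) = (-47071 + 3*(-64))/(-6/5 + 111) = (-47071 - 192)/(549/5) = -47263*5/549 = -236315/549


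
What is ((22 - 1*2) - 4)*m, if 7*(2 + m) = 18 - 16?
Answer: -192/7 ≈ -27.429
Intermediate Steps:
m = -12/7 (m = -2 + (18 - 16)/7 = -2 + (⅐)*2 = -2 + 2/7 = -12/7 ≈ -1.7143)
((22 - 1*2) - 4)*m = ((22 - 1*2) - 4)*(-12/7) = ((22 - 2) - 4)*(-12/7) = (20 - 4)*(-12/7) = 16*(-12/7) = -192/7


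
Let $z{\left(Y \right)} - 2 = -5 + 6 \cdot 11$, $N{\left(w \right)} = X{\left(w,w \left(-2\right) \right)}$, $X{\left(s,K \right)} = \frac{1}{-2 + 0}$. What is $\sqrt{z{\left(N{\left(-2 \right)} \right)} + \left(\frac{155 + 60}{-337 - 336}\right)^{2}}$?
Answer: $\frac{4 \sqrt{1786297}}{673} \approx 7.9437$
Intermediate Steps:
$X{\left(s,K \right)} = - \frac{1}{2}$ ($X{\left(s,K \right)} = \frac{1}{-2} = - \frac{1}{2}$)
$N{\left(w \right)} = - \frac{1}{2}$
$z{\left(Y \right)} = 63$ ($z{\left(Y \right)} = 2 + \left(-5 + 6 \cdot 11\right) = 2 + \left(-5 + 66\right) = 2 + 61 = 63$)
$\sqrt{z{\left(N{\left(-2 \right)} \right)} + \left(\frac{155 + 60}{-337 - 336}\right)^{2}} = \sqrt{63 + \left(\frac{155 + 60}{-337 - 336}\right)^{2}} = \sqrt{63 + \left(\frac{215}{-673}\right)^{2}} = \sqrt{63 + \left(215 \left(- \frac{1}{673}\right)\right)^{2}} = \sqrt{63 + \left(- \frac{215}{673}\right)^{2}} = \sqrt{63 + \frac{46225}{452929}} = \sqrt{\frac{28580752}{452929}} = \frac{4 \sqrt{1786297}}{673}$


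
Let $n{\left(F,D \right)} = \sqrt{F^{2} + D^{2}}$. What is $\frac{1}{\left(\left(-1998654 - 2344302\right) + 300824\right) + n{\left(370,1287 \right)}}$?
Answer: $- \frac{4042132}{16338829312155} - \frac{\sqrt{1793269}}{16338829312155} \approx -2.4748 \cdot 10^{-7}$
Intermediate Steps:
$n{\left(F,D \right)} = \sqrt{D^{2} + F^{2}}$
$\frac{1}{\left(\left(-1998654 - 2344302\right) + 300824\right) + n{\left(370,1287 \right)}} = \frac{1}{\left(\left(-1998654 - 2344302\right) + 300824\right) + \sqrt{1287^{2} + 370^{2}}} = \frac{1}{\left(\left(-1998654 - 2344302\right) + 300824\right) + \sqrt{1656369 + 136900}} = \frac{1}{\left(-4342956 + 300824\right) + \sqrt{1793269}} = \frac{1}{-4042132 + \sqrt{1793269}}$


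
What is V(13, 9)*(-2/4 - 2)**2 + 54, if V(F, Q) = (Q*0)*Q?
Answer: 54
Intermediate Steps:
V(F, Q) = 0 (V(F, Q) = 0*Q = 0)
V(13, 9)*(-2/4 - 2)**2 + 54 = 0*(-2/4 - 2)**2 + 54 = 0*(-2*1/4 - 2)**2 + 54 = 0*(-1/2 - 2)**2 + 54 = 0*(-5/2)**2 + 54 = 0*(25/4) + 54 = 0 + 54 = 54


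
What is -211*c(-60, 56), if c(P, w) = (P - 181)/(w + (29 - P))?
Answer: 50851/145 ≈ 350.70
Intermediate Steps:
c(P, w) = (-181 + P)/(29 + w - P)
-211*c(-60, 56) = -211*(-181 - 60)/(29 + 56 - 1*(-60)) = -211*(-241)/(29 + 56 + 60) = -211*(-241)/145 = -211*(-241/145) = 50851/145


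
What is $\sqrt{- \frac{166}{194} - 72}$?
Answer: $\frac{i \sqrt{685499}}{97} \approx 8.5356 i$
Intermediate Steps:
$\sqrt{- \frac{166}{194} - 72} = \sqrt{\left(-166\right) \frac{1}{194} - 72} = \sqrt{- \frac{83}{97} - 72} = \sqrt{- \frac{7067}{97}} = \frac{i \sqrt{685499}}{97}$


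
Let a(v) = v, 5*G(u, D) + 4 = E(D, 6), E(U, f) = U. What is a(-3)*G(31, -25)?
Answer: 87/5 ≈ 17.400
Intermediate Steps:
G(u, D) = -⅘ + D/5
a(-3)*G(31, -25) = -3*(-⅘ + (⅕)*(-25)) = -3*(-⅘ - 5) = -3*(-29/5) = 87/5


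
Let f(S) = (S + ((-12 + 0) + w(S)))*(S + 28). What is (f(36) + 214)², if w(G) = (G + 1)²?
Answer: 7986281956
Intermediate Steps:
w(G) = (1 + G)²
f(S) = (28 + S)*(-12 + S + (1 + S)²) (f(S) = (S + ((-12 + 0) + (1 + S)²))*(S + 28) = (S + (-12 + (1 + S)²))*(28 + S) = (-12 + S + (1 + S)²)*(28 + S) = (28 + S)*(-12 + S + (1 + S)²))
(f(36) + 214)² = ((-308 + 36³ + 31*36² + 73*36) + 214)² = ((-308 + 46656 + 31*1296 + 2628) + 214)² = ((-308 + 46656 + 40176 + 2628) + 214)² = (89152 + 214)² = 89366² = 7986281956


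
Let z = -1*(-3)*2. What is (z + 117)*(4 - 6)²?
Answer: 492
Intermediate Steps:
z = 6 (z = 3*2 = 6)
(z + 117)*(4 - 6)² = (6 + 117)*(4 - 6)² = 123*(-2)² = 123*4 = 492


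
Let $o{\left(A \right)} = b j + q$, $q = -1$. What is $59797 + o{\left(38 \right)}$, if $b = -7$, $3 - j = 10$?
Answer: $59845$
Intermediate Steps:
$j = -7$ ($j = 3 - 10 = -7$)
$o{\left(A \right)} = 48$ ($o{\left(A \right)} = \left(-7\right) \left(-7\right) - 1 = 49 - 1 = 48$)
$59797 + o{\left(38 \right)} = 59797 + 48 = 59845$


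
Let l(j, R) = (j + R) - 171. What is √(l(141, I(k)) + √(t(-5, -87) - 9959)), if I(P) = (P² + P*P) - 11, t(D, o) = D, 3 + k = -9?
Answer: √(247 + 2*I*√2491) ≈ 16.022 + 3.1151*I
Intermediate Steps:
k = -12 (k = -3 - 9 = -12)
I(P) = -11 + 2*P² (I(P) = (P² + P²) - 11 = 2*P² - 11 = -11 + 2*P²)
l(j, R) = -171 + R + j (l(j, R) = (R + j) - 171 = -171 + R + j)
√(l(141, I(k)) + √(t(-5, -87) - 9959)) = √((-171 + (-11 + 2*(-12)²) + 141) + √(-5 - 9959)) = √((-171 + (-11 + 2*144) + 141) + √(-9964)) = √((-171 + (-11 + 288) + 141) + 2*I*√2491) = √((-171 + 277 + 141) + 2*I*√2491) = √(247 + 2*I*√2491)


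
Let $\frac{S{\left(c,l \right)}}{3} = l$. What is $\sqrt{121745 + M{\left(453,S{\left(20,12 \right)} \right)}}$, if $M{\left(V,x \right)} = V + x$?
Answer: $\sqrt{122234} \approx 349.62$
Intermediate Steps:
$S{\left(c,l \right)} = 3 l$
$\sqrt{121745 + M{\left(453,S{\left(20,12 \right)} \right)}} = \sqrt{121745 + \left(453 + 3 \cdot 12\right)} = \sqrt{121745 + \left(453 + 36\right)} = \sqrt{121745 + 489} = \sqrt{122234}$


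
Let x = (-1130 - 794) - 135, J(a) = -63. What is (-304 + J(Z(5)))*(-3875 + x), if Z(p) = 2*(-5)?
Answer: 2177778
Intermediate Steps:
Z(p) = -10
x = -2059 (x = -1924 - 135 = -2059)
(-304 + J(Z(5)))*(-3875 + x) = (-304 - 63)*(-3875 - 2059) = -367*(-5934) = 2177778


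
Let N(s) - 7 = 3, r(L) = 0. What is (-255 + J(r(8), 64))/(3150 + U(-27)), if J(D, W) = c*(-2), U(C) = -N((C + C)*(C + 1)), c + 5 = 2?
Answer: -249/3140 ≈ -0.079299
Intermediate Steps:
c = -3 (c = -5 + 2 = -3)
N(s) = 10 (N(s) = 7 + 3 = 10)
U(C) = -10 (U(C) = -1*10 = -10)
J(D, W) = 6 (J(D, W) = -3*(-2) = 6)
(-255 + J(r(8), 64))/(3150 + U(-27)) = (-255 + 6)/(3150 - 10) = -249/3140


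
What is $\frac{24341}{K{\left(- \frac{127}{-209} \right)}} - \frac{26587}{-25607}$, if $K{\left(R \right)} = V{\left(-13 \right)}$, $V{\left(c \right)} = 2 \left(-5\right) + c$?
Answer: $- \frac{622688486}{588961} \approx -1057.3$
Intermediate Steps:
$V{\left(c \right)} = -10 + c$
$K{\left(R \right)} = -23$ ($K{\left(R \right)} = -10 - 13 = -23$)
$\frac{24341}{K{\left(- \frac{127}{-209} \right)}} - \frac{26587}{-25607} = \frac{24341}{-23} - \frac{26587}{-25607} = 24341 \left(- \frac{1}{23}\right) - - \frac{26587}{25607} = - \frac{24341}{23} + \frac{26587}{25607} = - \frac{622688486}{588961}$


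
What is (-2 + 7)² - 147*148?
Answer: -21731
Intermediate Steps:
(-2 + 7)² - 147*148 = 5² - 21756 = 25 - 21756 = -21731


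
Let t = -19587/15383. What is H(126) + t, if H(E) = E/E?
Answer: -4204/15383 ≈ -0.27329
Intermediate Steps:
H(E) = 1
t = -19587/15383 (t = -19587*1/15383 = -19587/15383 ≈ -1.2733)
H(126) + t = 1 - 19587/15383 = -4204/15383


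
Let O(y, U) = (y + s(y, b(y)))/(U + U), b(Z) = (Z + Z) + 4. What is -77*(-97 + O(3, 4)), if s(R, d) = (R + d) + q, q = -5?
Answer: 58905/8 ≈ 7363.1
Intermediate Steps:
b(Z) = 4 + 2*Z (b(Z) = 2*Z + 4 = 4 + 2*Z)
s(R, d) = -5 + R + d (s(R, d) = (R + d) - 5 = -5 + R + d)
O(y, U) = (-1 + 4*y)/(2*U) (O(y, U) = (y + (-5 + y + (4 + 2*y)))/(U + U) = (y + (-1 + 3*y))/((2*U)) = (-1 + 4*y)*(1/(2*U)) = (-1 + 4*y)/(2*U))
-77*(-97 + O(3, 4)) = -77*(-97 + (½)*(-1 + 4*3)/4) = -77*(-97 + (½)*(¼)*(-1 + 12)) = -77*(-97 + (½)*(¼)*11) = -77*(-97 + 11/8) = -77*(-765/8) = 58905/8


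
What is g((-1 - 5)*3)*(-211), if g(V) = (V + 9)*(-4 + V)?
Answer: -41778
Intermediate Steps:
g(V) = (-4 + V)*(9 + V) (g(V) = (9 + V)*(-4 + V) = (-4 + V)*(9 + V))
g((-1 - 5)*3)*(-211) = (-36 + ((-1 - 5)*3)**2 + 5*((-1 - 5)*3))*(-211) = (-36 + (-6*3)**2 + 5*(-6*3))*(-211) = (-36 + (-18)**2 + 5*(-18))*(-211) = (-36 + 324 - 90)*(-211) = 198*(-211) = -41778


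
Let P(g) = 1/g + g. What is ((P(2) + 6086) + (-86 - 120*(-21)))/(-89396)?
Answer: -17045/178792 ≈ -0.095334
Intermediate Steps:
P(g) = g + 1/g
((P(2) + 6086) + (-86 - 120*(-21)))/(-89396) = (((2 + 1/2) + 6086) + (-86 - 120*(-21)))/(-89396) = (((2 + ½) + 6086) + (-86 - 30*(-84)))*(-1/89396) = ((5/2 + 6086) + (-86 + 2520))*(-1/89396) = (12177/2 + 2434)*(-1/89396) = (17045/2)*(-1/89396) = -17045/178792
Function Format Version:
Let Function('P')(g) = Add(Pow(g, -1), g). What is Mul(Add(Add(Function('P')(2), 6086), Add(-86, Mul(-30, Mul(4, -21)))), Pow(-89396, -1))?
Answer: Rational(-17045, 178792) ≈ -0.095334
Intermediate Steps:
Function('P')(g) = Add(g, Pow(g, -1))
Mul(Add(Add(Function('P')(2), 6086), Add(-86, Mul(-30, Mul(4, -21)))), Pow(-89396, -1)) = Mul(Add(Add(Add(2, Pow(2, -1)), 6086), Add(-86, Mul(-30, Mul(4, -21)))), Pow(-89396, -1)) = Mul(Add(Add(Add(2, Rational(1, 2)), 6086), Add(-86, Mul(-30, -84))), Rational(-1, 89396)) = Mul(Add(Add(Rational(5, 2), 6086), Add(-86, 2520)), Rational(-1, 89396)) = Mul(Add(Rational(12177, 2), 2434), Rational(-1, 89396)) = Mul(Rational(17045, 2), Rational(-1, 89396)) = Rational(-17045, 178792)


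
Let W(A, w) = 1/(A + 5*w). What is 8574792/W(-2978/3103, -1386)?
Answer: -184416062192256/3103 ≈ -5.9432e+10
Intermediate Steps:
8574792/W(-2978/3103, -1386) = 8574792/(1/(-2978/3103 + 5*(-1386))) = 8574792/(1/(-2978*1/3103 - 6930)) = 8574792/(1/(-2978/3103 - 6930)) = 8574792/(1/(-21506768/3103)) = 8574792/(-3103/21506768) = 8574792*(-21506768/3103) = -184416062192256/3103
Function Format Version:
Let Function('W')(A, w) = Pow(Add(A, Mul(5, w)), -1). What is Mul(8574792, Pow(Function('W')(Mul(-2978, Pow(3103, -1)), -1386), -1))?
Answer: Rational(-184416062192256, 3103) ≈ -5.9432e+10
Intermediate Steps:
Mul(8574792, Pow(Function('W')(Mul(-2978, Pow(3103, -1)), -1386), -1)) = Mul(8574792, Pow(Pow(Add(Mul(-2978, Pow(3103, -1)), Mul(5, -1386)), -1), -1)) = Mul(8574792, Pow(Pow(Add(Mul(-2978, Rational(1, 3103)), -6930), -1), -1)) = Mul(8574792, Pow(Pow(Add(Rational(-2978, 3103), -6930), -1), -1)) = Mul(8574792, Pow(Pow(Rational(-21506768, 3103), -1), -1)) = Mul(8574792, Pow(Rational(-3103, 21506768), -1)) = Mul(8574792, Rational(-21506768, 3103)) = Rational(-184416062192256, 3103)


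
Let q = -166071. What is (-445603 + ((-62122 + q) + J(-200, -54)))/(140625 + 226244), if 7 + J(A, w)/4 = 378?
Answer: -672312/366869 ≈ -1.8326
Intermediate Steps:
J(A, w) = 1484 (J(A, w) = -28 + 4*378 = -28 + 1512 = 1484)
(-445603 + ((-62122 + q) + J(-200, -54)))/(140625 + 226244) = (-445603 + ((-62122 - 166071) + 1484))/(140625 + 226244) = (-445603 + (-228193 + 1484))/366869 = (-445603 - 226709)*(1/366869) = -672312*1/366869 = -672312/366869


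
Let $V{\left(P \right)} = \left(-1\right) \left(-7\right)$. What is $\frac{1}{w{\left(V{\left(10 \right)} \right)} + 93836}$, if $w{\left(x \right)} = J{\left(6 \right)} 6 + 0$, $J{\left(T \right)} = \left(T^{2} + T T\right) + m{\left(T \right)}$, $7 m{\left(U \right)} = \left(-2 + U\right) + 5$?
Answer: $\frac{7}{659930} \approx 1.0607 \cdot 10^{-5}$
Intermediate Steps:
$m{\left(U \right)} = \frac{3}{7} + \frac{U}{7}$ ($m{\left(U \right)} = \frac{\left(-2 + U\right) + 5}{7} = \frac{3 + U}{7} = \frac{3}{7} + \frac{U}{7}$)
$V{\left(P \right)} = 7$
$J{\left(T \right)} = \frac{3}{7} + 2 T^{2} + \frac{T}{7}$ ($J{\left(T \right)} = \left(T^{2} + T T\right) + \left(\frac{3}{7} + \frac{T}{7}\right) = \left(T^{2} + T^{2}\right) + \left(\frac{3}{7} + \frac{T}{7}\right) = 2 T^{2} + \left(\frac{3}{7} + \frac{T}{7}\right) = \frac{3}{7} + 2 T^{2} + \frac{T}{7}$)
$w{\left(x \right)} = \frac{3078}{7}$ ($w{\left(x \right)} = \left(\frac{3}{7} + 2 \cdot 6^{2} + \frac{1}{7} \cdot 6\right) 6 + 0 = \left(\frac{3}{7} + 2 \cdot 36 + \frac{6}{7}\right) 6 + 0 = \left(\frac{3}{7} + 72 + \frac{6}{7}\right) 6 + 0 = \frac{513}{7} \cdot 6 + 0 = \frac{3078}{7} + 0 = \frac{3078}{7}$)
$\frac{1}{w{\left(V{\left(10 \right)} \right)} + 93836} = \frac{1}{\frac{3078}{7} + 93836} = \frac{1}{\frac{659930}{7}} = \frac{7}{659930}$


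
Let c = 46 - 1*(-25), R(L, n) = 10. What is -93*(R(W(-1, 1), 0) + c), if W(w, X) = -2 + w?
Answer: -7533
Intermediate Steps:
c = 71 (c = 46 + 25 = 71)
-93*(R(W(-1, 1), 0) + c) = -93*(10 + 71) = -93*81 = -7533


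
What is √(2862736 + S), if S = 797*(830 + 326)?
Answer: 6*√105113 ≈ 1945.3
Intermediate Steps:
S = 921332 (S = 797*1156 = 921332)
√(2862736 + S) = √(2862736 + 921332) = √3784068 = 6*√105113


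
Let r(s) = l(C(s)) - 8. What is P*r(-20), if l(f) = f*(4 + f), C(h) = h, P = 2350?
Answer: 733200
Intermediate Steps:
r(s) = -8 + s*(4 + s) (r(s) = s*(4 + s) - 8 = -8 + s*(4 + s))
P*r(-20) = 2350*(-8 - 20*(4 - 20)) = 2350*(-8 - 20*(-16)) = 2350*(-8 + 320) = 2350*312 = 733200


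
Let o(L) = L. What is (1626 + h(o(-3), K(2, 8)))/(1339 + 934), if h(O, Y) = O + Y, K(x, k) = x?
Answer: 1625/2273 ≈ 0.71491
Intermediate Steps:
(1626 + h(o(-3), K(2, 8)))/(1339 + 934) = (1626 + (-3 + 2))/(1339 + 934) = (1626 - 1)/2273 = 1625*(1/2273) = 1625/2273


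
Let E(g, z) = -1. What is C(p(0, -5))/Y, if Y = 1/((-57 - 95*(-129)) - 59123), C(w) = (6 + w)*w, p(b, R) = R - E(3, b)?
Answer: 375400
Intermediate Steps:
p(b, R) = 1 + R (p(b, R) = R - 1*(-1) = R + 1 = 1 + R)
C(w) = w*(6 + w)
Y = -1/46925 (Y = 1/((-57 + 12255) - 59123) = 1/(12198 - 59123) = 1/(-46925) = -1/46925 ≈ -2.1311e-5)
C(p(0, -5))/Y = ((1 - 5)*(6 + (1 - 5)))/(-1/46925) = -4*(6 - 4)*(-46925) = -4*2*(-46925) = -8*(-46925) = 375400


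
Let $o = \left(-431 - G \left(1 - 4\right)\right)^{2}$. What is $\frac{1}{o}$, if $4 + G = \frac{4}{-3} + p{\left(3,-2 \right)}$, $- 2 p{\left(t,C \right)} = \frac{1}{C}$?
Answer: $\frac{16}{3186225} \approx 5.0216 \cdot 10^{-6}$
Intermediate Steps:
$p{\left(t,C \right)} = - \frac{1}{2 C}$
$G = - \frac{61}{12}$ ($G = -4 + \left(\frac{4}{-3} - \frac{1}{2 \left(-2\right)}\right) = -4 + \left(4 \left(- \frac{1}{3}\right) - - \frac{1}{4}\right) = -4 + \left(- \frac{4}{3} + \frac{1}{4}\right) = -4 - \frac{13}{12} = - \frac{61}{12} \approx -5.0833$)
$o = \frac{3186225}{16}$ ($o = \left(-431 - - \frac{61 \left(1 - 4\right)}{12}\right)^{2} = \left(-431 - \left(- \frac{61}{12}\right) \left(-3\right)\right)^{2} = \left(-431 - \frac{61}{4}\right)^{2} = \left(- \frac{1785}{4}\right)^{2} = \frac{3186225}{16} \approx 1.9914 \cdot 10^{5}$)
$\frac{1}{o} = \frac{1}{\frac{3186225}{16}} = \frac{16}{3186225}$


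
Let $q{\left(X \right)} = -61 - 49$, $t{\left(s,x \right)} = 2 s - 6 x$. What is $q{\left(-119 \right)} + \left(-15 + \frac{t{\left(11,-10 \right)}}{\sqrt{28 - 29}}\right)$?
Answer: $-125 - 82 i \approx -125.0 - 82.0 i$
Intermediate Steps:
$t{\left(s,x \right)} = - 6 x + 2 s$
$q{\left(X \right)} = -110$
$q{\left(-119 \right)} + \left(-15 + \frac{t{\left(11,-10 \right)}}{\sqrt{28 - 29}}\right) = -110 - \left(15 - \frac{\left(-6\right) \left(-10\right) + 2 \cdot 11}{\sqrt{28 - 29}}\right) = -110 - \left(15 - \frac{60 + 22}{\sqrt{-1}}\right) = -110 - \left(15 - \frac{1}{i} 82\right) = -110 - \left(15 - - i 82\right) = -110 - \left(15 + 82 i\right) = -125 - 82 i$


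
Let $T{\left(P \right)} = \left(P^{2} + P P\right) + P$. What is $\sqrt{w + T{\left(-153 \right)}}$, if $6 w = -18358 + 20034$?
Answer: $\frac{\sqrt{422499}}{3} \approx 216.67$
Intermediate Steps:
$T{\left(P \right)} = P + 2 P^{2}$ ($T{\left(P \right)} = \left(P^{2} + P^{2}\right) + P = 2 P^{2} + P = P + 2 P^{2}$)
$w = \frac{838}{3}$ ($w = \frac{-18358 + 20034}{6} = \frac{1}{6} \cdot 1676 = \frac{838}{3} \approx 279.33$)
$\sqrt{w + T{\left(-153 \right)}} = \sqrt{\frac{838}{3} - 153 \left(1 + 2 \left(-153\right)\right)} = \sqrt{\frac{838}{3} - 153 \left(1 - 306\right)} = \sqrt{\frac{838}{3} - -46665} = \sqrt{\frac{838}{3} + 46665} = \sqrt{\frac{140833}{3}} = \frac{\sqrt{422499}}{3}$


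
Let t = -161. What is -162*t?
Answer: 26082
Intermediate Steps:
-162*t = -162*(-161) = 26082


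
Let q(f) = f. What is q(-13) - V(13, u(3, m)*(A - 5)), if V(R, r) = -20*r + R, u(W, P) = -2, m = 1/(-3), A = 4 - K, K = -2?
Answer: -66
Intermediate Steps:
A = 6 (A = 4 - 1*(-2) = 4 + 2 = 6)
m = -⅓ (m = 1*(-⅓) = -⅓ ≈ -0.33333)
V(R, r) = R - 20*r
q(-13) - V(13, u(3, m)*(A - 5)) = -13 - (13 - (-40)*(6 - 5)) = -13 - (13 - (-40)) = -13 - (13 - 20*(-2)) = -13 - (13 + 40) = -13 - 1*53 = -13 - 53 = -66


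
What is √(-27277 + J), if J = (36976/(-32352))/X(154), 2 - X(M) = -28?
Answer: I*√2788043345735/10110 ≈ 165.16*I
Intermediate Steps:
X(M) = 30 (X(M) = 2 - 1*(-28) = 2 + 28 = 30)
J = -2311/60660 (J = (36976/(-32352))/30 = (36976*(-1/32352))*(1/30) = -2311/2022*1/30 = -2311/60660 ≈ -0.038098)
√(-27277 + J) = √(-27277 - 2311/60660) = √(-1654625131/60660) = I*√2788043345735/10110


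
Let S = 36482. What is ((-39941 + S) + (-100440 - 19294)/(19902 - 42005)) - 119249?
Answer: -2712095190/22103 ≈ -1.2270e+5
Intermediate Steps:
((-39941 + S) + (-100440 - 19294)/(19902 - 42005)) - 119249 = ((-39941 + 36482) + (-100440 - 19294)/(19902 - 42005)) - 119249 = (-3459 - 119734/(-22103)) - 119249 = (-3459 - 119734*(-1/22103)) - 119249 = (-3459 + 119734/22103) - 119249 = -76334543/22103 - 119249 = -2712095190/22103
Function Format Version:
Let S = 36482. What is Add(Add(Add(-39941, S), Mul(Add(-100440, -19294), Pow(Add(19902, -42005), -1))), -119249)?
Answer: Rational(-2712095190, 22103) ≈ -1.2270e+5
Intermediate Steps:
Add(Add(Add(-39941, S), Mul(Add(-100440, -19294), Pow(Add(19902, -42005), -1))), -119249) = Add(Add(Add(-39941, 36482), Mul(Add(-100440, -19294), Pow(Add(19902, -42005), -1))), -119249) = Add(Add(-3459, Mul(-119734, Pow(-22103, -1))), -119249) = Add(Add(-3459, Mul(-119734, Rational(-1, 22103))), -119249) = Add(Add(-3459, Rational(119734, 22103)), -119249) = Add(Rational(-76334543, 22103), -119249) = Rational(-2712095190, 22103)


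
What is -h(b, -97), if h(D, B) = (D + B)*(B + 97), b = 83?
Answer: 0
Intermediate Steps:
h(D, B) = (97 + B)*(B + D) (h(D, B) = (B + D)*(97 + B) = (97 + B)*(B + D))
-h(b, -97) = -((-97)² + 97*(-97) + 97*83 - 97*83) = -(9409 - 9409 + 8051 - 8051) = -1*0 = 0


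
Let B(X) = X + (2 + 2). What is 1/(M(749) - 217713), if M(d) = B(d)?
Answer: -1/216960 ≈ -4.6091e-6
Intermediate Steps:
B(X) = 4 + X (B(X) = X + 4 = 4 + X)
M(d) = 4 + d
1/(M(749) - 217713) = 1/((4 + 749) - 217713) = 1/(753 - 217713) = 1/(-216960) = -1/216960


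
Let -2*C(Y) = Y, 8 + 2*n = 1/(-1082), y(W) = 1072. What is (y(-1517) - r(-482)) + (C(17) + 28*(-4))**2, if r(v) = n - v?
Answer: 16353619/1082 ≈ 15114.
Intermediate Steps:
n = -8657/2164 (n = -4 + (1/2)/(-1082) = -4 + (1/2)*(-1/1082) = -4 - 1/2164 = -8657/2164 ≈ -4.0005)
C(Y) = -Y/2
r(v) = -8657/2164 - v
(y(-1517) - r(-482)) + (C(17) + 28*(-4))**2 = (1072 - (-8657/2164 - 1*(-482))) + (-1/2*17 + 28*(-4))**2 = (1072 - (-8657/2164 + 482)) + (-17/2 - 112)**2 = (1072 - 1*1034391/2164) + (-241/2)**2 = (1072 - 1034391/2164) + 58081/4 = 1285417/2164 + 58081/4 = 16353619/1082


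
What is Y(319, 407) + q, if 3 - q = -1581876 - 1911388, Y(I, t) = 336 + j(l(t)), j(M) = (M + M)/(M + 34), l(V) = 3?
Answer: 129263317/37 ≈ 3.4936e+6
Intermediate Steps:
j(M) = 2*M/(34 + M) (j(M) = (2*M)/(34 + M) = 2*M/(34 + M))
Y(I, t) = 12438/37 (Y(I, t) = 336 + 2*3/(34 + 3) = 336 + 2*3/37 = 336 + 2*3*(1/37) = 336 + 6/37 = 12438/37)
q = 3493267 (q = 3 - (-1581876 - 1911388) = 3 - 1*(-3493264) = 3 + 3493264 = 3493267)
Y(319, 407) + q = 12438/37 + 3493267 = 129263317/37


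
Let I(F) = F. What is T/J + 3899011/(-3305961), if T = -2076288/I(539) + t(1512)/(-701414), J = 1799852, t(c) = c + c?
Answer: -47462851371892294585/40170726774375597477 ≈ -1.1815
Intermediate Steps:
t(c) = 2*c
T = -104024221512/27004439 (T = -2076288/539 + (2*1512)/(-701414) = -2076288*1/539 + 3024*(-1/701414) = -2076288/539 - 216/50101 = -104024221512/27004439 ≈ -3852.1)
T/J + 3899011/(-3305961) = -104024221512/27004439/1799852 + 3899011/(-3305961) = -104024221512/27004439*1/1799852 + 3899011*(-1/3305961) = -26006055378/12150998385757 - 3899011/3305961 = -47462851371892294585/40170726774375597477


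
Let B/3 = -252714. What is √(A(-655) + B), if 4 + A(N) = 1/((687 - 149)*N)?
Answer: I*√94145593864118990/352390 ≈ 870.72*I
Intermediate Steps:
B = -758142 (B = 3*(-252714) = -758142)
A(N) = -4 + 1/(538*N) (A(N) = -4 + 1/((687 - 149)*N) = -4 + 1/(538*N))
√(A(-655) + B) = √((-4 + (1/538)/(-655)) - 758142) = √((-4 + (1/538)*(-1/655)) - 758142) = √((-4 - 1/352390) - 758142) = √(-1409561/352390 - 758142) = √(-267163068941/352390) = I*√94145593864118990/352390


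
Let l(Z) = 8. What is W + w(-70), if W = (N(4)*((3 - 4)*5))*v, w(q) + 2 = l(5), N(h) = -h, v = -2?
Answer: -34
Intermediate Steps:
w(q) = 6 (w(q) = -2 + 8 = 6)
W = -40 (W = ((-1*4)*((3 - 4)*5))*(-2) = -(-4)*5*(-2) = -4*(-5)*(-2) = 20*(-2) = -40)
W + w(-70) = -40 + 6 = -34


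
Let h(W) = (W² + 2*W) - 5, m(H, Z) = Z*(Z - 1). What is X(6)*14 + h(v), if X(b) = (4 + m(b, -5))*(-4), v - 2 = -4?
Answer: -1909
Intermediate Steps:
v = -2 (v = 2 - 4 = -2)
m(H, Z) = Z*(-1 + Z)
X(b) = -136 (X(b) = (4 - 5*(-1 - 5))*(-4) = (4 - 5*(-6))*(-4) = (4 + 30)*(-4) = 34*(-4) = -136)
h(W) = -5 + W² + 2*W
X(6)*14 + h(v) = -136*14 + (-5 + (-2)² + 2*(-2)) = -1904 + (-5 + 4 - 4) = -1904 - 5 = -1909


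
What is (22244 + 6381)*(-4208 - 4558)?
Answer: -250926750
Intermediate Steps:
(22244 + 6381)*(-4208 - 4558) = 28625*(-8766) = -250926750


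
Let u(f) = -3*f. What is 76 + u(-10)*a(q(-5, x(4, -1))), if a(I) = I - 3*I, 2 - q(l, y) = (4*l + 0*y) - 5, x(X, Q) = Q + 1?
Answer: -1544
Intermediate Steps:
x(X, Q) = 1 + Q
q(l, y) = 7 - 4*l (q(l, y) = 2 - ((4*l + 0*y) - 5) = 2 - ((4*l + 0) - 5) = 2 - (4*l - 5) = 2 - (-5 + 4*l) = 2 + (5 - 4*l) = 7 - 4*l)
a(I) = -2*I
76 + u(-10)*a(q(-5, x(4, -1))) = 76 + (-3*(-10))*(-2*(7 - 4*(-5))) = 76 + 30*(-2*(7 + 20)) = 76 + 30*(-2*27) = 76 + 30*(-54) = 76 - 1620 = -1544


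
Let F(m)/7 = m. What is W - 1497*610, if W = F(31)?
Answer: -912953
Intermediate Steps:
F(m) = 7*m
W = 217 (W = 7*31 = 217)
W - 1497*610 = 217 - 1497*610 = 217 - 913170 = -912953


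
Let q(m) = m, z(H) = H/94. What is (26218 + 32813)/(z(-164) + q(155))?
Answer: 132117/343 ≈ 385.18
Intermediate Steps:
z(H) = H/94 (z(H) = H*(1/94) = H/94)
(26218 + 32813)/(z(-164) + q(155)) = (26218 + 32813)/((1/94)*(-164) + 155) = 59031/(-82/47 + 155) = 59031/(7203/47) = 59031*(47/7203) = 132117/343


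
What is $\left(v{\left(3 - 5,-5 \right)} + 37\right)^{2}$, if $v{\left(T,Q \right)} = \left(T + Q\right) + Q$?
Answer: $625$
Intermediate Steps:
$v{\left(T,Q \right)} = T + 2 Q$ ($v{\left(T,Q \right)} = \left(Q + T\right) + Q = T + 2 Q$)
$\left(v{\left(3 - 5,-5 \right)} + 37\right)^{2} = \left(\left(\left(3 - 5\right) + 2 \left(-5\right)\right) + 37\right)^{2} = \left(\left(\left(3 - 5\right) - 10\right) + 37\right)^{2} = \left(\left(-2 - 10\right) + 37\right)^{2} = \left(-12 + 37\right)^{2} = 25^{2} = 625$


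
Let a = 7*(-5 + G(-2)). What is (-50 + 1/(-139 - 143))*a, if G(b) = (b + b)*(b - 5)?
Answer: -2270261/282 ≈ -8050.6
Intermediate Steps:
G(b) = 2*b*(-5 + b) (G(b) = (2*b)*(-5 + b) = 2*b*(-5 + b))
a = 161 (a = 7*(-5 + 2*(-2)*(-5 - 2)) = 7*(-5 + 2*(-2)*(-7)) = 7*(-5 + 28) = 7*23 = 161)
(-50 + 1/(-139 - 143))*a = (-50 + 1/(-139 - 143))*161 = (-50 + 1/(-282))*161 = (-50 - 1/282)*161 = -14101/282*161 = -2270261/282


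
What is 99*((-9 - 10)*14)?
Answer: -26334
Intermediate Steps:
99*((-9 - 10)*14) = 99*(-19*14) = 99*(-266) = -26334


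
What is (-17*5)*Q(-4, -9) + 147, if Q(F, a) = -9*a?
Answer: -6738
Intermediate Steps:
(-17*5)*Q(-4, -9) + 147 = (-17*5)*(-9*(-9)) + 147 = -85*81 + 147 = -6885 + 147 = -6738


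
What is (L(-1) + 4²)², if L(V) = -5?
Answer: 121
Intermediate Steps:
(L(-1) + 4²)² = (-5 + 4²)² = (-5 + 16)² = 11² = 121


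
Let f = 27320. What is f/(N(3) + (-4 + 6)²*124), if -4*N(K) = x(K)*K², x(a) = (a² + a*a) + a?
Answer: 21856/359 ≈ 60.880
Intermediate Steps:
x(a) = a + 2*a² (x(a) = (a² + a²) + a = 2*a² + a = a + 2*a²)
N(K) = -K³*(1 + 2*K)/4 (N(K) = -K*(1 + 2*K)*K²/4 = -K³*(1 + 2*K)/4)
f/(N(3) + (-4 + 6)²*124) = 27320/((¼)*3³*(-1 - 2*3) + (-4 + 6)²*124) = 27320/((¼)*27*(-1 - 6) + 2²*124) = 27320/((¼)*27*(-7) + 4*124) = 27320/(-189/4 + 496) = 27320/(1795/4) = 27320*(4/1795) = 21856/359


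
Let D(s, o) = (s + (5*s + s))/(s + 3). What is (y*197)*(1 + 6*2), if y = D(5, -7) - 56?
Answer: -1057693/8 ≈ -1.3221e+5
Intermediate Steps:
D(s, o) = 7*s/(3 + s) (D(s, o) = (s + 6*s)/(3 + s) = (7*s)/(3 + s) = 7*s/(3 + s))
y = -413/8 (y = 7*5/(3 + 5) - 56 = 7*5/8 - 56 = 7*5*(⅛) - 56 = 35/8 - 56 = -413/8 ≈ -51.625)
(y*197)*(1 + 6*2) = (-413/8*197)*(1 + 6*2) = -81361*(1 + 12)/8 = -81361/8*13 = -1057693/8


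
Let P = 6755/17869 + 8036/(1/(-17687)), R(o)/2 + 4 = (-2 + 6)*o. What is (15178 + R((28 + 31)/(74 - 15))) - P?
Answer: 2540040997035/17869 ≈ 1.4215e+8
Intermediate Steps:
R(o) = -8 + 8*o (R(o) = -8 + 2*((-2 + 6)*o) = -8 + 2*(4*o) = -8 + 8*o)
P = -2539769781353/17869 (P = 6755*(1/17869) + 8036/(-1/17687) = 6755/17869 + 8036*(-17687) = 6755/17869 - 142132732 = -2539769781353/17869 ≈ -1.4213e+8)
(15178 + R((28 + 31)/(74 - 15))) - P = (15178 + (-8 + 8*((28 + 31)/(74 - 15)))) - 1*(-2539769781353/17869) = (15178 + (-8 + 8*(59/59))) + 2539769781353/17869 = (15178 + (-8 + 8*(59*(1/59)))) + 2539769781353/17869 = (15178 + (-8 + 8*1)) + 2539769781353/17869 = (15178 + (-8 + 8)) + 2539769781353/17869 = (15178 + 0) + 2539769781353/17869 = 15178 + 2539769781353/17869 = 2540040997035/17869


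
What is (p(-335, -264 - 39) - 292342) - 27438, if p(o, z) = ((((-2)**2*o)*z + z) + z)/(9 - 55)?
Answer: -7557647/23 ≈ -3.2859e+5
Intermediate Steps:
p(o, z) = -z/23 - 2*o*z/23 (p(o, z) = (((4*o)*z + z) + z)/(-46) = ((4*o*z + z) + z)*(-1/46) = ((z + 4*o*z) + z)*(-1/46) = (2*z + 4*o*z)*(-1/46) = -z/23 - 2*o*z/23)
(p(-335, -264 - 39) - 292342) - 27438 = (-(-264 - 39)*(1 + 2*(-335))/23 - 292342) - 27438 = (-1/23*(-303)*(1 - 670) - 292342) - 27438 = (-1/23*(-303)*(-669) - 292342) - 27438 = (-202707/23 - 292342) - 27438 = -6926573/23 - 27438 = -7557647/23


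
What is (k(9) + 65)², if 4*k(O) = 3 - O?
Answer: 16129/4 ≈ 4032.3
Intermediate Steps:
k(O) = ¾ - O/4 (k(O) = (3 - O)/4 = ¾ - O/4)
(k(9) + 65)² = ((¾ - ¼*9) + 65)² = ((¾ - 9/4) + 65)² = (-3/2 + 65)² = (127/2)² = 16129/4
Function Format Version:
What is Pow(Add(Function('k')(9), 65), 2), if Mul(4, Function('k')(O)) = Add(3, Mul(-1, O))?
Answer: Rational(16129, 4) ≈ 4032.3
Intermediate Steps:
Function('k')(O) = Add(Rational(3, 4), Mul(Rational(-1, 4), O)) (Function('k')(O) = Mul(Rational(1, 4), Add(3, Mul(-1, O))) = Add(Rational(3, 4), Mul(Rational(-1, 4), O)))
Pow(Add(Function('k')(9), 65), 2) = Pow(Add(Add(Rational(3, 4), Mul(Rational(-1, 4), 9)), 65), 2) = Pow(Add(Add(Rational(3, 4), Rational(-9, 4)), 65), 2) = Pow(Add(Rational(-3, 2), 65), 2) = Pow(Rational(127, 2), 2) = Rational(16129, 4)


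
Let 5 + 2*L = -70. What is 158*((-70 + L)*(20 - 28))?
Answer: 135880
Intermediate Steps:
L = -75/2 (L = -5/2 + (½)*(-70) = -5/2 - 35 = -75/2 ≈ -37.500)
158*((-70 + L)*(20 - 28)) = 158*((-70 - 75/2)*(20 - 28)) = 158*(-215/2*(-8)) = 158*860 = 135880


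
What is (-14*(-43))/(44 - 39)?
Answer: 602/5 ≈ 120.40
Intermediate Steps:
(-14*(-43))/(44 - 39) = 602/5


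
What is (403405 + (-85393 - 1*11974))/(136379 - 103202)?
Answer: 306038/33177 ≈ 9.2244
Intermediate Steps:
(403405 + (-85393 - 1*11974))/(136379 - 103202) = (403405 + (-85393 - 11974))/33177 = (403405 - 97367)*(1/33177) = 306038*(1/33177) = 306038/33177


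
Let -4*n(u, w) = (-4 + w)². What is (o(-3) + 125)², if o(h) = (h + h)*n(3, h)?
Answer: 157609/4 ≈ 39402.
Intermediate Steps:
n(u, w) = -(-4 + w)²/4
o(h) = -h*(-4 + h)²/2 (o(h) = (h + h)*(-(-4 + h)²/4) = (2*h)*(-(-4 + h)²/4) = -h*(-4 + h)²/2)
(o(-3) + 125)² = (-½*(-3)*(-4 - 3)² + 125)² = (-½*(-3)*(-7)² + 125)² = (-½*(-3)*49 + 125)² = (147/2 + 125)² = (397/2)² = 157609/4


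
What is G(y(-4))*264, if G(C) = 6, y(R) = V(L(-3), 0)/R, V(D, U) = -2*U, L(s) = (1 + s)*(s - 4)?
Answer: 1584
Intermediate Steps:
L(s) = (1 + s)*(-4 + s)
y(R) = 0 (y(R) = (-2*0)/R = 0/R = 0)
G(y(-4))*264 = 6*264 = 1584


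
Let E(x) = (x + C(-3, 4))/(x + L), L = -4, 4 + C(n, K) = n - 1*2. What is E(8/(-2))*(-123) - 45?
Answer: -1959/8 ≈ -244.88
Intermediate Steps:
C(n, K) = -6 + n (C(n, K) = -4 + (n - 1*2) = -4 + (n - 2) = -4 + (-2 + n) = -6 + n)
E(x) = (-9 + x)/(-4 + x) (E(x) = (x + (-6 - 3))/(x - 4) = (x - 9)/(-4 + x) = (-9 + x)/(-4 + x))
E(8/(-2))*(-123) - 45 = ((-9 + 8/(-2))/(-4 + 8/(-2)))*(-123) - 45 = ((-9 + 8*(-1/2))/(-4 + 8*(-1/2)))*(-123) - 45 = ((-9 - 4)/(-4 - 4))*(-123) - 45 = (-13/(-8))*(-123) - 45 = -1/8*(-13)*(-123) - 45 = (13/8)*(-123) - 45 = -1599/8 - 45 = -1959/8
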